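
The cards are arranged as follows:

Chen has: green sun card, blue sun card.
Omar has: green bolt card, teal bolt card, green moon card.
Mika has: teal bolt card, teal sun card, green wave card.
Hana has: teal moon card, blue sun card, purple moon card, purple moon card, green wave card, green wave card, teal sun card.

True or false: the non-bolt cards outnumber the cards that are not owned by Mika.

False

non-bolt cards: 12.
cards that are not owned by Mika: 12.
The claim requires 12 > 12, which does not hold.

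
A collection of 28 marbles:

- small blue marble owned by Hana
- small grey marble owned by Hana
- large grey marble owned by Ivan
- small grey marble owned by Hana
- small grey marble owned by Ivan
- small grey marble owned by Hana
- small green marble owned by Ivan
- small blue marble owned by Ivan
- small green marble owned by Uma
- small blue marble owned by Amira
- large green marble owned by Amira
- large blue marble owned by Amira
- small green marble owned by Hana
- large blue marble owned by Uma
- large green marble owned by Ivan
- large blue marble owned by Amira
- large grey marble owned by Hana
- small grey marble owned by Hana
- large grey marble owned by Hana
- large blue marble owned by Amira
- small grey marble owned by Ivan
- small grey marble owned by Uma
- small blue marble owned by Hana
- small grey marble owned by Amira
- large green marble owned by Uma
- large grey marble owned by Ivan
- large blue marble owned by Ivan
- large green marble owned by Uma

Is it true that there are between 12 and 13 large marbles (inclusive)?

True

large marbles: 13.
The claim requires 12 ≤ 13 ≤ 13, which holds.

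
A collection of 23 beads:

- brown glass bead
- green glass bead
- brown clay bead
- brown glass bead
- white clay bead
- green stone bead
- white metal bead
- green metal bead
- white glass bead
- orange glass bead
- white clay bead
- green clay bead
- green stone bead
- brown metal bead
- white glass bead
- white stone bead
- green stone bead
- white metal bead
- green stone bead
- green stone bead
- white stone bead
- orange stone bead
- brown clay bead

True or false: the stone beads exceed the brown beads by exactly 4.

False

stone beads: 8.
brown beads: 5.
The claim requires 8 − 5 (= 3) to equal 4, which does not hold.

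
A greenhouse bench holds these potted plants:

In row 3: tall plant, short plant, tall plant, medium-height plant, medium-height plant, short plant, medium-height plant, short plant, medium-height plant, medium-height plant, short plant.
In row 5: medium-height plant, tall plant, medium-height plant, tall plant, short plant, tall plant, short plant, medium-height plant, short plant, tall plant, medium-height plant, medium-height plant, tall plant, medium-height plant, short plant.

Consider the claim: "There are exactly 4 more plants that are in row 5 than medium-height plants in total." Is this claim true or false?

|plants in row 5| = 15.
|medium-height plants| = 11.
The claim requires 15 − 11 (= 4) to equal 4, which holds.

True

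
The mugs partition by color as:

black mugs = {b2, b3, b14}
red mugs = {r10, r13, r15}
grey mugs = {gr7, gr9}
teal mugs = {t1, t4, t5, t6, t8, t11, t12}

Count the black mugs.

3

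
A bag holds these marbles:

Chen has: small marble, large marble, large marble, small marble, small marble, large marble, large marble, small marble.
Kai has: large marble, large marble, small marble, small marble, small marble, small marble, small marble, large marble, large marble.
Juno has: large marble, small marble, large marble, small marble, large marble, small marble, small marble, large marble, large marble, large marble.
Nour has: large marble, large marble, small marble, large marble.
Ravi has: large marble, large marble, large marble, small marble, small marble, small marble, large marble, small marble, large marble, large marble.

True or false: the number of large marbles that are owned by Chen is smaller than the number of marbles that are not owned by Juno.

Count of large marbles owned by Chen: 4.
Count of marbles that are not owned by Juno: 31.
The claim requires 4 < 31, which holds.

True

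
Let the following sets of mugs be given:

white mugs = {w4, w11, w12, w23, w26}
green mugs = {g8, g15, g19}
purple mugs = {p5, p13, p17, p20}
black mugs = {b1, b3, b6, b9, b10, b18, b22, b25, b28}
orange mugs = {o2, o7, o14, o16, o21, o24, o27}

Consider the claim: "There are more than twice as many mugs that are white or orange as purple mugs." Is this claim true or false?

|mugs that are white or orange| = 12.
|purple mugs| = 4.
The claim requires 12 > 2 × 4 = 8, which holds.

True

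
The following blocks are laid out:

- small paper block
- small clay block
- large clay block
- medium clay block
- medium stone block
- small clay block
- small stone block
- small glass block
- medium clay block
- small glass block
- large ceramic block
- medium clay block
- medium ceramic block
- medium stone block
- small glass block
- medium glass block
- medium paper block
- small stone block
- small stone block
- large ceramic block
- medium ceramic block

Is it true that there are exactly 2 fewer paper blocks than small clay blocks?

False

paper blocks: 2.
small clay blocks: 2.
The claim requires 2 − 2 (= 0) to equal 2, which does not hold.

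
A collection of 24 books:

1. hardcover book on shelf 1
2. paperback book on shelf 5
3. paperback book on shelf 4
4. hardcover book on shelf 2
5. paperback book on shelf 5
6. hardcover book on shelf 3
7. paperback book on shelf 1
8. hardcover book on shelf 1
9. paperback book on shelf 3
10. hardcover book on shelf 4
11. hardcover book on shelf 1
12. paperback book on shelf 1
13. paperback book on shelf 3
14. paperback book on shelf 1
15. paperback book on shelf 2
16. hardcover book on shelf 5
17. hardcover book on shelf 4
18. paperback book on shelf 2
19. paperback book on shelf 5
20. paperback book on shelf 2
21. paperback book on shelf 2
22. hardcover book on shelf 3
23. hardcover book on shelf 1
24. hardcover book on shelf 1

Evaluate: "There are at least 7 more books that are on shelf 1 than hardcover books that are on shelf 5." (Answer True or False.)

books on shelf 1: 8.
hardcover books on shelf 5: 1.
The claim requires 8 − 1 = 7 ≥ 7, which holds.

True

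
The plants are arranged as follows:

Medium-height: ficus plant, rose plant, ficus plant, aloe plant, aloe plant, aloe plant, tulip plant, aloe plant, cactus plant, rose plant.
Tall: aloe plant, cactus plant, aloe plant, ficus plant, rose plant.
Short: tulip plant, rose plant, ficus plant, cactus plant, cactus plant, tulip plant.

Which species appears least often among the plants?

tulip

Counts by species: aloe 6, rose 4, cactus 4, ficus 4, tulip 3.
The minimum is 3, held uniquely by tulip.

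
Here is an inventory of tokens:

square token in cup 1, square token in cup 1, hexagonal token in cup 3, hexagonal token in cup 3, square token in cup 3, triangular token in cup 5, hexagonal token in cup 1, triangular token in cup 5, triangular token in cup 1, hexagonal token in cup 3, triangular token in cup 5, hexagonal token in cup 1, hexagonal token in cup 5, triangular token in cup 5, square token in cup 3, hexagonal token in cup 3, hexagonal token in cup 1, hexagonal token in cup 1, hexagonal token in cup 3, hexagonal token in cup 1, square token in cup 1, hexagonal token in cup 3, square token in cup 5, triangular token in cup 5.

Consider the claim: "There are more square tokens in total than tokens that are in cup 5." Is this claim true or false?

There are 6 square tokens.
There are 7 tokens in cup 5.
The claim requires 6 > 7, which does not hold.

False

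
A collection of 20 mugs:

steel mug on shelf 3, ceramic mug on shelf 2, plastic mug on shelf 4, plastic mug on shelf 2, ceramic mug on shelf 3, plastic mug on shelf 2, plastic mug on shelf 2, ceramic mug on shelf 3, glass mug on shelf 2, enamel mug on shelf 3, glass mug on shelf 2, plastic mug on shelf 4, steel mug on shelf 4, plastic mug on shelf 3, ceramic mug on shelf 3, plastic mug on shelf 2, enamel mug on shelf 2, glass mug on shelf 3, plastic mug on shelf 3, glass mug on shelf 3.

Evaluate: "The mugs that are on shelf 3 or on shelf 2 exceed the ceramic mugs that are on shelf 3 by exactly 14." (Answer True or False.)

mugs on shelf 3 or on shelf 2: 17.
ceramic mugs on shelf 3: 3.
The claim requires 17 − 3 (= 14) to equal 14, which holds.

True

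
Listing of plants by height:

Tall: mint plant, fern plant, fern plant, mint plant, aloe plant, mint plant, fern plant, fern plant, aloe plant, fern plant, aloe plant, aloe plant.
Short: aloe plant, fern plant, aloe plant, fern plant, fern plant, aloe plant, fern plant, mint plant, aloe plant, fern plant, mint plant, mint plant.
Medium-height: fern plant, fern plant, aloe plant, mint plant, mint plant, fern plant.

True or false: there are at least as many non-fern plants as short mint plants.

True

|non-fern plants| = 17.
|short mint plants| = 3.
The claim requires 17 ≥ 3, which holds.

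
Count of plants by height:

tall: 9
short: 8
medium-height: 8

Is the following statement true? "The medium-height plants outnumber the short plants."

False

medium-height plants: 8.
short plants: 8.
The claim requires 8 > 8, which does not hold.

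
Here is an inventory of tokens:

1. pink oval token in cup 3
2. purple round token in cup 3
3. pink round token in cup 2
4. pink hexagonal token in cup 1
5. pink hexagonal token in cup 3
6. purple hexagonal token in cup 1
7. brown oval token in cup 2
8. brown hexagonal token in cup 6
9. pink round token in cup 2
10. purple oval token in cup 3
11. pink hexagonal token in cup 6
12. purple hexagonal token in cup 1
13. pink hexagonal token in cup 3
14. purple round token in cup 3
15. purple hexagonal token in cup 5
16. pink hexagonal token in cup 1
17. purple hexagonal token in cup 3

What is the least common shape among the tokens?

Counts by shape: hexagonal 10, round 4, oval 3.
The minimum is 3, held uniquely by oval.

oval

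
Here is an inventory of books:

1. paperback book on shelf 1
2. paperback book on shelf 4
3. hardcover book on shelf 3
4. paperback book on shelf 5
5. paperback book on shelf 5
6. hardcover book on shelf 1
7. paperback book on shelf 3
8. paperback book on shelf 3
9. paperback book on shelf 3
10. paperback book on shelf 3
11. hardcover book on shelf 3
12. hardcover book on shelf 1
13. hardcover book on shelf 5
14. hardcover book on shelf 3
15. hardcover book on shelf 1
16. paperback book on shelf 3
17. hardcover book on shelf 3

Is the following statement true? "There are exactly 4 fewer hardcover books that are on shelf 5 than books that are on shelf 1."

|hardcover books on shelf 5| = 1.
|books on shelf 1| = 4.
The claim requires 4 − 1 (= 3) to equal 4, which does not hold.

False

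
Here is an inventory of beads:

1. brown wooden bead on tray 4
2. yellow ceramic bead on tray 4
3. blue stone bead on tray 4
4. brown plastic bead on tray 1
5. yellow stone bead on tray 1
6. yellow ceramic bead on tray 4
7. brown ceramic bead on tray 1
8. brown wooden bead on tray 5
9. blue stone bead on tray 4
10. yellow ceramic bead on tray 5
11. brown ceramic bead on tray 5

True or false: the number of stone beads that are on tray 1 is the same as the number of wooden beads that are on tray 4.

True

There is 1 stone bead on tray 1.
There is 1 wooden bead on tray 4.
The claim requires 1 = 1, which holds.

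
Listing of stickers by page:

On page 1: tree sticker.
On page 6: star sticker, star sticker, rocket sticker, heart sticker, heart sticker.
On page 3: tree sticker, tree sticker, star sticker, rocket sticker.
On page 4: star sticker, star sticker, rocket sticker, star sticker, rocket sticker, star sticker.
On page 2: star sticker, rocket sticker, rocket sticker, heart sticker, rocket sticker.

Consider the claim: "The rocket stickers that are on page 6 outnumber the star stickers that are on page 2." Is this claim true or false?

rocket stickers on page 6: 1.
star stickers on page 2: 1.
The claim requires 1 > 1, which does not hold.

False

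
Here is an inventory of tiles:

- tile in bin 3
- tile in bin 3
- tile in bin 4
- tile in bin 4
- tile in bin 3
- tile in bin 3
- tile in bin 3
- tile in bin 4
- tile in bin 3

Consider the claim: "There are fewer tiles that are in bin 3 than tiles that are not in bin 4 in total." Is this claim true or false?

|tiles in bin 3| = 6.
|tiles that are not in bin 4| = 6.
The claim requires 6 < 6, which does not hold.

False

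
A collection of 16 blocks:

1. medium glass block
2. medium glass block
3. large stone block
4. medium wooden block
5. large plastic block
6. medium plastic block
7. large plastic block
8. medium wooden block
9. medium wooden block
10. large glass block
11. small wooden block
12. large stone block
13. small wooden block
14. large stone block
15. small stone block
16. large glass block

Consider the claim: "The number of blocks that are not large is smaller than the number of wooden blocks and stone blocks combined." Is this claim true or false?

False

|blocks that are not large| = 9.
wooden blocks: 5; stone blocks: 4; combined: 5 + 4 = 9.
The claim requires 9 < 9, which does not hold.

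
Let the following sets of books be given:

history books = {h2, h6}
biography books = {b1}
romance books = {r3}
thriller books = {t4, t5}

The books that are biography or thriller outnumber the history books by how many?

books that are biography or thriller: 3.
history books: 2.
3 − 2 = 1.

1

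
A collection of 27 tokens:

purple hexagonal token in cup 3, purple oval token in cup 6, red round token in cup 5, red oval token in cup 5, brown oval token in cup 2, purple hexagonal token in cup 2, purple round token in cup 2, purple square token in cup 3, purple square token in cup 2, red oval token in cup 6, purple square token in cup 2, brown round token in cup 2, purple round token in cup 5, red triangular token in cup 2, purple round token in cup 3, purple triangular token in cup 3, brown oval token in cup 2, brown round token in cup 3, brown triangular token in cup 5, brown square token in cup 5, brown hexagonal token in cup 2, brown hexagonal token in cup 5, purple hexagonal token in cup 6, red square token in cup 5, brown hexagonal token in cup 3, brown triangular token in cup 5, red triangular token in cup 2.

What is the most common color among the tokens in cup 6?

Counts by color (restricted to tokens in cup 6): purple 2, red 1.
The maximum is 2, held uniquely by purple.

purple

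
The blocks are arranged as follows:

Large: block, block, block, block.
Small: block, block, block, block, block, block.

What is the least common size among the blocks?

Counts by size: small 6, large 4.
The minimum is 4, held uniquely by large.

large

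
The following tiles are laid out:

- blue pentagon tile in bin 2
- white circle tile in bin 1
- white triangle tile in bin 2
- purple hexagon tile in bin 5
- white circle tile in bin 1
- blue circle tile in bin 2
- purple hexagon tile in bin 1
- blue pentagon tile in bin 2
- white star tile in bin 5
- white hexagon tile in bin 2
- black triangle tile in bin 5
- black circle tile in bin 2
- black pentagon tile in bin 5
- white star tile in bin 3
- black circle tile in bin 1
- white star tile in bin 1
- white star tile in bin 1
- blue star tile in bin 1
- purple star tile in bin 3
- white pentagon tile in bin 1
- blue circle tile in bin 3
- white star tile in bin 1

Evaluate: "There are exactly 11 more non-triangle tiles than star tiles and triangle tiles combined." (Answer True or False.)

|non-triangle tiles| = 20.
star tiles: 7; triangle tiles: 2; combined: 7 + 2 = 9.
The claim requires 20 − 9 (= 11) to equal 11, which holds.

True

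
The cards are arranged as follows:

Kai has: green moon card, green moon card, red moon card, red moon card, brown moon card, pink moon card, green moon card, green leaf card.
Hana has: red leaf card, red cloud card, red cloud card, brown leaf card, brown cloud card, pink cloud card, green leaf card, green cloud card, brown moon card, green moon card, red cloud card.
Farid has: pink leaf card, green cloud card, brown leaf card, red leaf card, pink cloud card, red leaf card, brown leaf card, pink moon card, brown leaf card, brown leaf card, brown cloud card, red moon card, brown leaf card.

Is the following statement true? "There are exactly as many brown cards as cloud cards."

False

brown cards: 10.
cloud cards: 9.
The claim requires 10 = 9, which does not hold.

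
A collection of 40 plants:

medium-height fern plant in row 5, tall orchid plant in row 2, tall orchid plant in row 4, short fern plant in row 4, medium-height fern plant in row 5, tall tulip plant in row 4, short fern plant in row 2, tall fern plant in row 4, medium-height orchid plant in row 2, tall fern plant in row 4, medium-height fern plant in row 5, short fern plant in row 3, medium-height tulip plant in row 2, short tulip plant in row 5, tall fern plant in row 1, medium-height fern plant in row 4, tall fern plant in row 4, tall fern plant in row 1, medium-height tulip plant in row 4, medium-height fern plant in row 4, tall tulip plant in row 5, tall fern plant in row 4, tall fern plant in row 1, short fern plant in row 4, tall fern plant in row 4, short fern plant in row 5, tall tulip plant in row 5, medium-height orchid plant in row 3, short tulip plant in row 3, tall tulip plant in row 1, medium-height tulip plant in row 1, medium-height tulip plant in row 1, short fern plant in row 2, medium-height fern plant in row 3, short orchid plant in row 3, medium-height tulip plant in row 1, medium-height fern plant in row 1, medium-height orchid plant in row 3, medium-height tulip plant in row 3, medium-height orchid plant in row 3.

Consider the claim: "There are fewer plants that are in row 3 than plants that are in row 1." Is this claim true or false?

plants in row 3: 8.
plants in row 1: 8.
The claim requires 8 < 8, which does not hold.

False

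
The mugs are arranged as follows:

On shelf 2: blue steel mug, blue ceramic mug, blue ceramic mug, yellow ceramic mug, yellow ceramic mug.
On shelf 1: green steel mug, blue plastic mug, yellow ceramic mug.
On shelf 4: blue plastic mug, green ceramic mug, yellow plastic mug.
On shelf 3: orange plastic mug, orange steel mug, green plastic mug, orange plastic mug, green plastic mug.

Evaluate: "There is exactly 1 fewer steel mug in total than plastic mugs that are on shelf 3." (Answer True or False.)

There are 3 steel mugs.
There are 4 plastic mugs on shelf 3.
The claim requires 4 − 3 (= 1) to equal 1, which holds.

True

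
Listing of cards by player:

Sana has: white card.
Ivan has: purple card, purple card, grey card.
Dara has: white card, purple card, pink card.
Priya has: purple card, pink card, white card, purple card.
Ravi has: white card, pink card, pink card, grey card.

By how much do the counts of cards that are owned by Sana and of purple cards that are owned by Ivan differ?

1

cards owned by Sana: 1. purple cards owned by Ivan: 2.
|1 − 2| = 2 − 1 = 1.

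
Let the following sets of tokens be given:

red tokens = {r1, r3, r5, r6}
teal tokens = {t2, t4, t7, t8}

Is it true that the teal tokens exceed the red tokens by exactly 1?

False

There are 4 teal tokens.
There are 4 red tokens.
The claim requires 4 − 4 (= 0) to equal 1, which does not hold.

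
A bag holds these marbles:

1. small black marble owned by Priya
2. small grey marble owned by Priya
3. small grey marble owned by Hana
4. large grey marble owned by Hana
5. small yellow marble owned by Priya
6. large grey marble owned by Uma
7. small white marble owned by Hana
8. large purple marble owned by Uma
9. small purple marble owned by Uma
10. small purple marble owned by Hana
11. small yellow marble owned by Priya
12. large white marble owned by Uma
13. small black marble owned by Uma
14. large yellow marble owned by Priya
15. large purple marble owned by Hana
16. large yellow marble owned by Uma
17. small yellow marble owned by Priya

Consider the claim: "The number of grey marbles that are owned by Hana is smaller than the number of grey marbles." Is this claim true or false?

True

Count of grey marbles owned by Hana: 2.
There are 4 grey marbles.
The claim requires 2 < 4, which holds.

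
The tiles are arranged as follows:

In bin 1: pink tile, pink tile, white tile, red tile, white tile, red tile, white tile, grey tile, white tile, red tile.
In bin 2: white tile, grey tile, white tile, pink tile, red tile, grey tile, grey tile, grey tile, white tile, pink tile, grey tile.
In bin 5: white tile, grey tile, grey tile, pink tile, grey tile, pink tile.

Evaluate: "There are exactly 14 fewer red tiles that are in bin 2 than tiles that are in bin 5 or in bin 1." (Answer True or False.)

There is 1 red tile in bin 2.
There are 16 tiles in bin 5 or in bin 1.
The claim requires 16 − 1 (= 15) to equal 14, which does not hold.

False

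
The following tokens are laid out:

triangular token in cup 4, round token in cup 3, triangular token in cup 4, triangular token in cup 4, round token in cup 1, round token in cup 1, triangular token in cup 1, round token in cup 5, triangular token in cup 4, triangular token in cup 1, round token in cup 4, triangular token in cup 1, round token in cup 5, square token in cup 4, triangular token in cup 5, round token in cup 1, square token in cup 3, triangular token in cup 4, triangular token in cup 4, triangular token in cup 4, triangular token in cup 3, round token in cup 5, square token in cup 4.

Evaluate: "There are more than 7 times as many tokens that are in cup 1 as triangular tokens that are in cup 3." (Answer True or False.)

tokens in cup 1: 6.
triangular tokens in cup 3: 1.
The claim requires 6 > 7 × 1 = 7, which does not hold.

False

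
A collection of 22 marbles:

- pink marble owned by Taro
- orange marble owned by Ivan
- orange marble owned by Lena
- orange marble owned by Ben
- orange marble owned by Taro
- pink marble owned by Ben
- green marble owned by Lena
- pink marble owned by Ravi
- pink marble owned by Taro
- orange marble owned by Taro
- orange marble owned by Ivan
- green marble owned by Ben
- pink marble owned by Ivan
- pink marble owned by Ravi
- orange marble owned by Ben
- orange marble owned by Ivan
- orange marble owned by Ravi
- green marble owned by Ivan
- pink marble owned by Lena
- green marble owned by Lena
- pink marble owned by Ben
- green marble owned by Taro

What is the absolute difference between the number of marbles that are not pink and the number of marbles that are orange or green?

0

marbles that are not pink: 14. marbles that are orange or green: 14.
|14 − 14| = 14 − 14 = 0.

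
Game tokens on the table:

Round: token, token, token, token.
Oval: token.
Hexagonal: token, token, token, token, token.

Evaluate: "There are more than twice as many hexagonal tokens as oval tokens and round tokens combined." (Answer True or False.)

False

|hexagonal tokens| = 5.
oval tokens: 1; round tokens: 4; combined: 1 + 4 = 5.
The claim requires 5 > 2 × 5 = 10, which does not hold.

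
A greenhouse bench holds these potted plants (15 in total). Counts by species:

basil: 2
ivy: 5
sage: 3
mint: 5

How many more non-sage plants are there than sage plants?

9

non-sage plants: 12.
sage plants: 3.
12 − 3 = 9.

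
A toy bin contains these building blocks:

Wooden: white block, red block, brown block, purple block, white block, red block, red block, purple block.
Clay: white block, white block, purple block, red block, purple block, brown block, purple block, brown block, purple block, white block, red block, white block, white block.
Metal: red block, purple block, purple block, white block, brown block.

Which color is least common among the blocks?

Counts by color: white 8, purple 8, red 6, brown 4.
The minimum is 4, held uniquely by brown.

brown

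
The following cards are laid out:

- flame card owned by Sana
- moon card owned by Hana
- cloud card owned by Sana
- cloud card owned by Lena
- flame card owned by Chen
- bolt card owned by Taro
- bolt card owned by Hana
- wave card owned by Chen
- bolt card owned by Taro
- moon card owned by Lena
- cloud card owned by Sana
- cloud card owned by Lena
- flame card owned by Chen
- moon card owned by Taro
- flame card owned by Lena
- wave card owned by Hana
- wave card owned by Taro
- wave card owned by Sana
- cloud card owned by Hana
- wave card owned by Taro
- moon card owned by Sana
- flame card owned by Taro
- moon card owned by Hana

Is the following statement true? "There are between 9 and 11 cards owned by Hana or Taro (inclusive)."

|cards owned by Hana or Taro| = 11.
The claim requires 9 ≤ 11 ≤ 11, which holds.

True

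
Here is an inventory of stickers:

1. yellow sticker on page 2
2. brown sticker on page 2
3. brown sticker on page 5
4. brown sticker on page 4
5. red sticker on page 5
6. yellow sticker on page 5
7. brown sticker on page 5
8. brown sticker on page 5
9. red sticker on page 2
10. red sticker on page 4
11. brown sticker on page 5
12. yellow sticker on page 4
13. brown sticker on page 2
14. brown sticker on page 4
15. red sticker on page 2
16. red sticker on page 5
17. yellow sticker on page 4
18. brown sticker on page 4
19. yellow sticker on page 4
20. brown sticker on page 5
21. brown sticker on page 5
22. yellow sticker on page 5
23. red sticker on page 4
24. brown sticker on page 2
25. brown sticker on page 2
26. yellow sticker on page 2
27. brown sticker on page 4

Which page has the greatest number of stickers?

Counts by page: page 5→10, page 4→9, page 2→8.
The maximum is 10, held uniquely by page 5.

page 5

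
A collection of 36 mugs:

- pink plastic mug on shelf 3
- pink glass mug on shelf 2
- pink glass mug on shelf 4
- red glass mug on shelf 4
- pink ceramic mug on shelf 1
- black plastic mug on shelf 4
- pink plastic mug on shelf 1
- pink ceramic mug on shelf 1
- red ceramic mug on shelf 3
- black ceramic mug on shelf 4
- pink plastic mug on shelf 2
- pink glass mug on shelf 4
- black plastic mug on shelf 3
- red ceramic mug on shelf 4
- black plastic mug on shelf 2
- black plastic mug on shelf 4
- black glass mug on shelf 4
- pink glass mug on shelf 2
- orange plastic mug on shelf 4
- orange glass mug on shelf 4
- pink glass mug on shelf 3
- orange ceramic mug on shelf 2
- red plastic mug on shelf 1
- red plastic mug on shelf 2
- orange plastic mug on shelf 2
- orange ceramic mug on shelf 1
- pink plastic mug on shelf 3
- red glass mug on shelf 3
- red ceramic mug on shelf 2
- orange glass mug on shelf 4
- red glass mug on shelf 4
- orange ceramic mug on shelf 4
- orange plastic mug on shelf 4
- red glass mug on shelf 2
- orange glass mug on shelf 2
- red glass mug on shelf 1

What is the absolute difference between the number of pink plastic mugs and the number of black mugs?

2

pink plastic mugs: 4. black mugs: 6.
|4 − 6| = 6 − 4 = 2.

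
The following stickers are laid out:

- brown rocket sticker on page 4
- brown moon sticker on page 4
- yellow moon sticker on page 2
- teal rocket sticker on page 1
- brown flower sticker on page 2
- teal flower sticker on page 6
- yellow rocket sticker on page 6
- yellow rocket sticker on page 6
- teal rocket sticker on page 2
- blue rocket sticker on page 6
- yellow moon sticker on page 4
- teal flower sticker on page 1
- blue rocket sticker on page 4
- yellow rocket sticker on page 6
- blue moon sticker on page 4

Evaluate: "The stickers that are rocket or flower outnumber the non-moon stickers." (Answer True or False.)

False

There are 11 stickers that are rocket or flower.
There are 11 non-moon stickers.
The claim requires 11 > 11, which does not hold.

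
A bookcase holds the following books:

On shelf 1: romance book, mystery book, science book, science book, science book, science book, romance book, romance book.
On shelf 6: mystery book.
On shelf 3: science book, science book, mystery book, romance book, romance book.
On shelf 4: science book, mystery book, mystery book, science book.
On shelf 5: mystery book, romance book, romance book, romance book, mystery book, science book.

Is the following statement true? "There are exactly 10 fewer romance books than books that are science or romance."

|romance books| = 8.
|books that are science or romance| = 17.
The claim requires 17 − 8 (= 9) to equal 10, which does not hold.

False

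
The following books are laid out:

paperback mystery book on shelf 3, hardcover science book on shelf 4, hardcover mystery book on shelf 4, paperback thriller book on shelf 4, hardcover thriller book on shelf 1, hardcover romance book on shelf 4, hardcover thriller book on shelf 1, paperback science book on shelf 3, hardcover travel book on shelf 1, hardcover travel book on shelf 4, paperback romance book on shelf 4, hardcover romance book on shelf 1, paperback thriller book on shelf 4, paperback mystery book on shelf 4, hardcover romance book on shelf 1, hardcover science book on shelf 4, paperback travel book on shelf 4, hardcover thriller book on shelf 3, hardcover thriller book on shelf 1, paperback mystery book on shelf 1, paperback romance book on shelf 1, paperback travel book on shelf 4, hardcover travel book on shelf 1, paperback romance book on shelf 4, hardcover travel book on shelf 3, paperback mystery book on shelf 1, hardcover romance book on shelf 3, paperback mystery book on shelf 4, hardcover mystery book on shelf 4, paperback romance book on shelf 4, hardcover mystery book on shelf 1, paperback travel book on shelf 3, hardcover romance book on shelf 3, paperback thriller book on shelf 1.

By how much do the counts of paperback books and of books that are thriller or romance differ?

paperback books: 16. books that are thriller or romance: 16.
|16 − 16| = 16 − 16 = 0.

0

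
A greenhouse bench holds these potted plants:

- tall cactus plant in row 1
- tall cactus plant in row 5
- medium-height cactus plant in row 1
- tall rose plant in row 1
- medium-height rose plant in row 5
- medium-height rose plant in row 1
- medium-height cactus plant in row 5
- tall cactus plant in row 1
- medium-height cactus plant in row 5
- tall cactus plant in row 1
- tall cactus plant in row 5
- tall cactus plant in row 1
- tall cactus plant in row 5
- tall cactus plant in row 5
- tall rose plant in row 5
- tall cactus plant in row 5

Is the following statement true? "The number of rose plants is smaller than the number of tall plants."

rose plants: 4.
tall plants: 11.
The claim requires 4 < 11, which holds.

True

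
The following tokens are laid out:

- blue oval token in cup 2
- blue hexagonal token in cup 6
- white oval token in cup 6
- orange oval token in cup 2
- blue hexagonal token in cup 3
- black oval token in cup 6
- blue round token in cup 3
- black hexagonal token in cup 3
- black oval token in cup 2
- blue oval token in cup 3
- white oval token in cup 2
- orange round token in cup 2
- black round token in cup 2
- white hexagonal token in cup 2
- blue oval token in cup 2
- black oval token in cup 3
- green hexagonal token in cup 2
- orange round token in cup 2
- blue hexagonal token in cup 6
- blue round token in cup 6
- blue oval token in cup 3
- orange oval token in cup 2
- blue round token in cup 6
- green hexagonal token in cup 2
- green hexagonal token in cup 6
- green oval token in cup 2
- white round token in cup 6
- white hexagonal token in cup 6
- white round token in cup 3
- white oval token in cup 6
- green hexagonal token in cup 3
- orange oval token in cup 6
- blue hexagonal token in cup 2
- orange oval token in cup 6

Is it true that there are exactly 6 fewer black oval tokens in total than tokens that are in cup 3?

|black oval tokens| = 3.
|tokens in cup 3| = 8.
The claim requires 8 − 3 (= 5) to equal 6, which does not hold.

False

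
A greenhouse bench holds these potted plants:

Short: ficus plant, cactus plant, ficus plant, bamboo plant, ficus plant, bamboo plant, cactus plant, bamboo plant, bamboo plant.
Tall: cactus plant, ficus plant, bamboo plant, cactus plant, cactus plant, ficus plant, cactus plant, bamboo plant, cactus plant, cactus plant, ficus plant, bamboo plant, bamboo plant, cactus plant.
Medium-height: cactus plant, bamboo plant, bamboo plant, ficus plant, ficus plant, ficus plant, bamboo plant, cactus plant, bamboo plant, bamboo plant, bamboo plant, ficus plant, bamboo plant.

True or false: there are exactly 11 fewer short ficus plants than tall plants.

|short ficus plants| = 3.
|tall plants| = 14.
The claim requires 14 − 3 (= 11) to equal 11, which holds.

True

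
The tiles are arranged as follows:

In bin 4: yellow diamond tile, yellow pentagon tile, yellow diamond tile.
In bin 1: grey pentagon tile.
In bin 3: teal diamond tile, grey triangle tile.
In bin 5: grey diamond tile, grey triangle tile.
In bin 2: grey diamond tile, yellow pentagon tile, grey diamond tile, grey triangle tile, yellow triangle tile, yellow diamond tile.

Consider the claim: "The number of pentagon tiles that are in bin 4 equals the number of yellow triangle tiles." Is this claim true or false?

pentagon tiles in bin 4: 1.
yellow triangle tiles: 1.
The claim requires 1 = 1, which holds.

True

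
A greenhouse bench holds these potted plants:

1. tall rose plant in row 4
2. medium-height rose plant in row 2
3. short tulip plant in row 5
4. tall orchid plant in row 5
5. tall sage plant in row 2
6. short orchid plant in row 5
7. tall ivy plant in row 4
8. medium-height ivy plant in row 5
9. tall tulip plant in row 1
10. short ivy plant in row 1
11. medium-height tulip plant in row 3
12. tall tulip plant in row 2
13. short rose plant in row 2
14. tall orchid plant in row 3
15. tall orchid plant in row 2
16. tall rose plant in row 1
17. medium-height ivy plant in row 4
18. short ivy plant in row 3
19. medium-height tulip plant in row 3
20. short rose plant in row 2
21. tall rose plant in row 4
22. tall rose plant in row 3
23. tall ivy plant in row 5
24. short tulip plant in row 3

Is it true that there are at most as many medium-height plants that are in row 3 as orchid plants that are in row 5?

|medium-height plants in row 3| = 2.
|orchid plants in row 5| = 2.
The claim requires 2 ≤ 2, which holds.

True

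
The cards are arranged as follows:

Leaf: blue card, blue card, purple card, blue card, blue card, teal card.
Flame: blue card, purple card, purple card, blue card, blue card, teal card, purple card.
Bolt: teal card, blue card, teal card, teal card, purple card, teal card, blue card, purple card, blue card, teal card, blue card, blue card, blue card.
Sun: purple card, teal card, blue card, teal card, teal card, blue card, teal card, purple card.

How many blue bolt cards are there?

6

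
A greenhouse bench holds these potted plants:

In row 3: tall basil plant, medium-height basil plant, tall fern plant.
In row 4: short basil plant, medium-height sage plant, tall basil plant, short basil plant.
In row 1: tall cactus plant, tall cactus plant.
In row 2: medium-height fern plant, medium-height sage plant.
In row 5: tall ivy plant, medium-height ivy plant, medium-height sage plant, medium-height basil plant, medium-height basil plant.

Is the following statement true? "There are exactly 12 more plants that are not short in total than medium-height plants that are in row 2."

plants that are not short: 14.
medium-height plants in row 2: 2.
The claim requires 14 − 2 (= 12) to equal 12, which holds.

True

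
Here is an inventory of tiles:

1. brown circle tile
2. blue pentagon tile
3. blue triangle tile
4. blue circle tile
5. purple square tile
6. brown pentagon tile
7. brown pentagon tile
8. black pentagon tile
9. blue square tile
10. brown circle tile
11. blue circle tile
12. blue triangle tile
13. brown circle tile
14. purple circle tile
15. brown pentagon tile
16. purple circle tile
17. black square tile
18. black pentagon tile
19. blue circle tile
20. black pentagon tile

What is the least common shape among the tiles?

triangle

Counts by shape: circle 8, pentagon 7, square 3, triangle 2.
The minimum is 2, held uniquely by triangle.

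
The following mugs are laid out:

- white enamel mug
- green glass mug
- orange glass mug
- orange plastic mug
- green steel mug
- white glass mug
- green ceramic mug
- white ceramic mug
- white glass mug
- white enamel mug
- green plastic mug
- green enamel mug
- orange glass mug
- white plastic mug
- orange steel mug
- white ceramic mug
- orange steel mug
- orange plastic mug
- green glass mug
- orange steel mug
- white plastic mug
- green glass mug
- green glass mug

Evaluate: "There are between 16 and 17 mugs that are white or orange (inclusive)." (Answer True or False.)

There are 15 mugs that are white or orange.
The claim requires 16 ≤ 15 ≤ 17, which does not hold.

False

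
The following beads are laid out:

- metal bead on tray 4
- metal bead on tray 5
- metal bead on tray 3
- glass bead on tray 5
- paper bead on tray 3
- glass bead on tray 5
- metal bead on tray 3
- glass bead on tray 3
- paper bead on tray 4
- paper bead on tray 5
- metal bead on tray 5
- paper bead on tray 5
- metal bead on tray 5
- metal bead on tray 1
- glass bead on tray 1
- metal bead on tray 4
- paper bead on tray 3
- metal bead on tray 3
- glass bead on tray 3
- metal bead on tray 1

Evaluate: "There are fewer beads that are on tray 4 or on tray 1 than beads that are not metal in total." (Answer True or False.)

True

|beads on tray 4 or on tray 1| = 6.
|beads that are not metal| = 10.
The claim requires 6 < 10, which holds.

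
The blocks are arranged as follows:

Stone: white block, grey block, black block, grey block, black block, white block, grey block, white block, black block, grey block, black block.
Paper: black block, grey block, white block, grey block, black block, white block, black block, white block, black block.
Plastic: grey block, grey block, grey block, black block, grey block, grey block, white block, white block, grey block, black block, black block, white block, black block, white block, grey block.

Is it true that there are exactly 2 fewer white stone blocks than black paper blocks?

There are 3 white stone blocks.
There are 4 black paper blocks.
The claim requires 4 − 3 (= 1) to equal 2, which does not hold.

False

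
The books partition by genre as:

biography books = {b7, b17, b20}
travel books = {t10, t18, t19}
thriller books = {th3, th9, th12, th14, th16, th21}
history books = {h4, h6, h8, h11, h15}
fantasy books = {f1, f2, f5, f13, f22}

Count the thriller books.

6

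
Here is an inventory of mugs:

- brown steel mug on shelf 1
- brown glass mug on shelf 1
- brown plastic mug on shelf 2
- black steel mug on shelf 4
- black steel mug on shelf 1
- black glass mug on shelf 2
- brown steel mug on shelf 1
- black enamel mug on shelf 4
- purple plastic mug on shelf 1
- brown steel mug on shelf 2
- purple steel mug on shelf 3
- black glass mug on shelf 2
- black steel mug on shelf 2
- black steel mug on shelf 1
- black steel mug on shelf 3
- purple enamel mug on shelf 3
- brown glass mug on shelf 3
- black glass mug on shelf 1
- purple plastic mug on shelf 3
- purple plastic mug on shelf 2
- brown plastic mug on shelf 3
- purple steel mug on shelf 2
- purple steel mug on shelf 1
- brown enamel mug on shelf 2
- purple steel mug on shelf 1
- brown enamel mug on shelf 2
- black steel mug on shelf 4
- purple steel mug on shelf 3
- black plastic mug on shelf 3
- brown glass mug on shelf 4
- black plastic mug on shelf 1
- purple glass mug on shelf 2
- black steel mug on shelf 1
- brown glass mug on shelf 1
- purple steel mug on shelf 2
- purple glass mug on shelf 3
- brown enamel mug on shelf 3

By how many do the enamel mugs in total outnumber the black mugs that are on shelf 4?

2

enamel mugs: 5.
black mugs on shelf 4: 3.
5 − 3 = 2.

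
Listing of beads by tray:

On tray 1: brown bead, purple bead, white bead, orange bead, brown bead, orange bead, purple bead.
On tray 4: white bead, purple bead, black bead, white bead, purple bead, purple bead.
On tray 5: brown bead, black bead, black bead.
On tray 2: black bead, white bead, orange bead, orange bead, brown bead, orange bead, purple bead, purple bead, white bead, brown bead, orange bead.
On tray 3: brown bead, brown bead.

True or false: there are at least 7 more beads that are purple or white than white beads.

beads that are purple or white: 12.
white beads: 5.
The claim requires 12 − 5 = 7 ≥ 7, which holds.

True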